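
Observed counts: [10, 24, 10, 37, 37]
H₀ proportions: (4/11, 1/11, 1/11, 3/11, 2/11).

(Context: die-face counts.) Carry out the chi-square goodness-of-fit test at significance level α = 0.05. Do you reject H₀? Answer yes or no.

n = 118; E_i = n·p_i = [42.91, 10.73, 10.73, 32.18, 21.45]
χ² = (10−42.91)²/42.91 + (24−10.73)²/10.73 + (10−10.73)²/10.73 + (37−32.18)²/32.18 + (37−21.45)²/21.45 = 53.6963
df = 4
p-value (upper-tail) = 0.00000
At α=0.05: p < α → reject H₀

reject H₀: yes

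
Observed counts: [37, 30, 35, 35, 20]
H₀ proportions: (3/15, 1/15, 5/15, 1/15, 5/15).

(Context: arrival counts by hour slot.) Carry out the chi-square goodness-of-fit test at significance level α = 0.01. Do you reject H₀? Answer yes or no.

n = 157; E_i = n·p_i = [31.40, 10.47, 52.33, 10.47, 52.33]
χ² = (37−31.40)²/31.40 + (30−10.47)²/10.47 + (35−52.33)²/52.33 + (35−10.47)²/10.47 + (20−52.33)²/52.33 = 120.6752
df = 4
p-value (upper-tail) = 0.00000
At α=0.01: p < α → reject H₀

reject H₀: yes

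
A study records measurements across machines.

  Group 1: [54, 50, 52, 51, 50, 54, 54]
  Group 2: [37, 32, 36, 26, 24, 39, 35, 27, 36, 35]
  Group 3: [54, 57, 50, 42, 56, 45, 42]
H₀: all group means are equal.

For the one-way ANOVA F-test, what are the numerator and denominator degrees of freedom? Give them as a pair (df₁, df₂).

k = 3 groups, N = 24 total
df = (k−1, N−k) = (3−1, 24−3) = (2, 21)

degrees of freedom = [2, 21]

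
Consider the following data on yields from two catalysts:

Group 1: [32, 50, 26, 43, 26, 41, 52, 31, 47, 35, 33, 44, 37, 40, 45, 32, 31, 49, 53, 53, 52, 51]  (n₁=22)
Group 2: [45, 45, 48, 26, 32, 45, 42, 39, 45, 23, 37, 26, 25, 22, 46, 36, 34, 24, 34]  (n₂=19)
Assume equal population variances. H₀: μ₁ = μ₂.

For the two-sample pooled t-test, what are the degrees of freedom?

df = n₁ + n₂ − 2 = 22 + 19 − 2 = 39

degrees of freedom = 39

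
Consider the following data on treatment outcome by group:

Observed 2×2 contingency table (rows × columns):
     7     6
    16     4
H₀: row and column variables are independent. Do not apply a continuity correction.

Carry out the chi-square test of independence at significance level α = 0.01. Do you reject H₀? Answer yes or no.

reject H₀: no

Row totals [13, 20], col totals [23, 10], n=33
χ² = (7−9.06)²/9.06 + (6−3.94)²/3.94 + (16−13.94)²/13.94 + (4−6.06)²/6.06 = 2.5517
df = 1
p-value (upper-tail) = 0.11018
At α=0.01: p ≥ α → fail to reject H₀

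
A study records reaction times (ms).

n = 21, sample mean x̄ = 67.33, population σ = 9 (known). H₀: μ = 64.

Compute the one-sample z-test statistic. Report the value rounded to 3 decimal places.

test statistic = 1.696

SE = σ/√n = 9/√21 = 1.9640
z = (x̄−μ₀)/SE = (67.33−64)/1.9640 = 1.6956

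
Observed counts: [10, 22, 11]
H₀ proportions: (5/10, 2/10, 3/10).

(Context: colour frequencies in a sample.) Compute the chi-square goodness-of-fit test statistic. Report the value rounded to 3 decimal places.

n = 43; E_i = n·p_i = [21.50, 8.60, 12.90]
χ² = (10−21.50)²/21.50 + (22−8.60)²/8.60 + (11−12.90)²/12.90 = 27.3101
df = 2

test statistic = 27.310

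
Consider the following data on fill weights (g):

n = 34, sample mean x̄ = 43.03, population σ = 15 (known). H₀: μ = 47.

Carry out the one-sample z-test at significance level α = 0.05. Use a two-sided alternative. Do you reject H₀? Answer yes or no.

SE = σ/√n = 15/√34 = 2.5725
z = (x̄−μ₀)/SE = (43.03−47)/2.5725 = -1.5433
p-value (two-sided) = 0.12277
At α=0.05: p ≥ α → fail to reject H₀

reject H₀: no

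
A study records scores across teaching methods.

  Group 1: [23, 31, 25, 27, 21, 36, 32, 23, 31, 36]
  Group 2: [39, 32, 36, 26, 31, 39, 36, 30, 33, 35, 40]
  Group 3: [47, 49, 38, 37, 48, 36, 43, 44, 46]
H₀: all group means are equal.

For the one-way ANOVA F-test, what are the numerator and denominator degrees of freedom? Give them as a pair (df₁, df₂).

k = 3 groups, N = 30 total
df = (k−1, N−k) = (3−1, 30−3) = (2, 27)

degrees of freedom = [2, 27]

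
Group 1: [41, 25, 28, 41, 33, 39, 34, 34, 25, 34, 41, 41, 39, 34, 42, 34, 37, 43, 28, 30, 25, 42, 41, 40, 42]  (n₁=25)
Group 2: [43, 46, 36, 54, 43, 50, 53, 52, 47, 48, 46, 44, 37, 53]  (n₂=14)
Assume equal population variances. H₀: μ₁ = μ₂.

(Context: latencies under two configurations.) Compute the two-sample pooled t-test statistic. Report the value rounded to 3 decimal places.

test statistic = -5.509

x̄₁=35.720, s₁=6.024, n₁=25
x̄₂=46.571, s₂=5.667, n₂=14
s_p² = [24·6.024² + 13·5.667²]/37 = 34.8235
SE = √(s_p²·(1/25+1/14)) = 1.9699
t = (35.720−46.571)/1.9699 = -5.5087
df = 37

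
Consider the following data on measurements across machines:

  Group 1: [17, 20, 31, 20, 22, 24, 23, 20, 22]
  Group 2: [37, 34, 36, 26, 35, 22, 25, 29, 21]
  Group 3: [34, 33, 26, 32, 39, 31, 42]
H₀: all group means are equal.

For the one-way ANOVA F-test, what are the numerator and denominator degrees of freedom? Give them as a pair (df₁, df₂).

k = 3 groups, N = 25 total
df = (k−1, N−k) = (3−1, 25−3) = (2, 22)

degrees of freedom = [2, 22]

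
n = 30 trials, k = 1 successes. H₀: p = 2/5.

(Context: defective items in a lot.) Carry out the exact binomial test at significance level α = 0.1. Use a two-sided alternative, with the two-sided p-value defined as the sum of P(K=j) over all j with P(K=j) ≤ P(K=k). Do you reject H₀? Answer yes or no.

Exact binomial: n=30, k=1, p₀=2/5=0.4000
P(X=j) = C(n,j)·p₀^j·(1−p₀)^(n−j); p = Σ P(X=j) over j with P(X=j) ≤ P(X=1)
p-value (two-sided) = 0.00001
At α=0.1: p < α → reject H₀

reject H₀: yes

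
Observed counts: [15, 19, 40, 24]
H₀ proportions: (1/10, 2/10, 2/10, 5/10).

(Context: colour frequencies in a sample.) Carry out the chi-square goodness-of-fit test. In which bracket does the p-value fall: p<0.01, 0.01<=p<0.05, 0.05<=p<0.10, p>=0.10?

p-value bracket: p<0.01

n = 98; E_i = n·p_i = [9.80, 19.60, 19.60, 49.00]
χ² = (15−9.80)²/9.80 + (19−19.60)²/19.60 + (40−19.60)²/19.60 + (24−49.00)²/49.00 = 36.7653
df = 3
p-value (upper-tail) = 0.00000
→ bracket: p<0.01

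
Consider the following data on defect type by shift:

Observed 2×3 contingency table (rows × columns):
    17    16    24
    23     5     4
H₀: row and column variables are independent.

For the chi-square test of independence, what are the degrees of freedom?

degrees of freedom = 2

df = (r−1)(c−1) = (2−1)·(3−1) = 2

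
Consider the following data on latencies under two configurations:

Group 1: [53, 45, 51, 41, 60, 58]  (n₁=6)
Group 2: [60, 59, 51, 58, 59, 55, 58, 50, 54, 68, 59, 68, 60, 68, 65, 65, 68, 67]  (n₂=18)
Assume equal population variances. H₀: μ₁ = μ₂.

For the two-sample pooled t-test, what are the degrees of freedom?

degrees of freedom = 22

df = n₁ + n₂ − 2 = 6 + 18 − 2 = 22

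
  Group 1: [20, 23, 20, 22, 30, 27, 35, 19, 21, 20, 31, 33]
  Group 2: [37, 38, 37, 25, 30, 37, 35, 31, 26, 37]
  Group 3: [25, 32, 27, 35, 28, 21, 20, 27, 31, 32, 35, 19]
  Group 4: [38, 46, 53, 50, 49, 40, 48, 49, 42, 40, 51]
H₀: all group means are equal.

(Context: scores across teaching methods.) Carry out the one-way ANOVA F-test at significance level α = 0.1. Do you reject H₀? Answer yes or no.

Group means [25.08, 33.30, 27.67, 46.00], grand mean 32.711
SSB = Σnᵢ(x̄ᵢ−x̄)² = 2949.561; SSW = ΣΣ(x−x̄ᵢ)² = 1193.683
MSB = 2949.561/3 = 983.1870; MSW = 1193.683/41 = 29.1142
F = MSB/MSW = 33.7700
df = (3, 41)
p-value (upper-tail) = 0.00000
At α=0.1: p < α → reject H₀

reject H₀: yes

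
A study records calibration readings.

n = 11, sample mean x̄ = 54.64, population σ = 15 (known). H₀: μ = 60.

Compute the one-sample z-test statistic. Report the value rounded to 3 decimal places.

SE = σ/√n = 15/√11 = 4.5227
z = (x̄−μ₀)/SE = (54.64−60)/4.5227 = -1.1851

test statistic = -1.185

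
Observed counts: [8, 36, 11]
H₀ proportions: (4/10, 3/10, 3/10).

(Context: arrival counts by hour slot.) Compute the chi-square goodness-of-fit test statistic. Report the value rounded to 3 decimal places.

test statistic = 33.788

n = 55; E_i = n·p_i = [22.00, 16.50, 16.50]
χ² = (8−22.00)²/22.00 + (36−16.50)²/16.50 + (11−16.50)²/16.50 = 33.7879
df = 2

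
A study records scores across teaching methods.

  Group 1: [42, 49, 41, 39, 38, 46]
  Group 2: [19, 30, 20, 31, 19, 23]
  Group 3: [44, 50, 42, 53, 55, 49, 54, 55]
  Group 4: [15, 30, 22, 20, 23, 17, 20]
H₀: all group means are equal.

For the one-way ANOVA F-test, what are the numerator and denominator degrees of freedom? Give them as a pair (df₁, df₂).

degrees of freedom = [3, 23]

k = 4 groups, N = 27 total
df = (k−1, N−k) = (4−1, 27−4) = (3, 23)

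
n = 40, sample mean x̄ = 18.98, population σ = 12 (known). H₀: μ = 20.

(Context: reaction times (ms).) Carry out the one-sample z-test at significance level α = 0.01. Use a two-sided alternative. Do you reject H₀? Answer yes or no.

SE = σ/√n = 12/√40 = 1.8974
z = (x̄−μ₀)/SE = (18.98−20)/1.8974 = -0.5376
p-value (two-sided) = 0.59086
At α=0.01: p ≥ α → fail to reject H₀

reject H₀: no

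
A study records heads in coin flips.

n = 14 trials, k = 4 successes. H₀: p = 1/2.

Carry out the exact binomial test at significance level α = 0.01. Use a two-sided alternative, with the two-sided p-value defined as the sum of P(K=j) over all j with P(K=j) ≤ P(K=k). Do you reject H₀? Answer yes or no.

reject H₀: no

Exact binomial: n=14, k=4, p₀=1/2=0.5000
P(X=j) = C(n,j)·p₀^j·(1−p₀)^(n−j); p = Σ P(X=j) over j with P(X=j) ≤ P(X=4)
p-value (two-sided) = 0.17957
At α=0.01: p ≥ α → fail to reject H₀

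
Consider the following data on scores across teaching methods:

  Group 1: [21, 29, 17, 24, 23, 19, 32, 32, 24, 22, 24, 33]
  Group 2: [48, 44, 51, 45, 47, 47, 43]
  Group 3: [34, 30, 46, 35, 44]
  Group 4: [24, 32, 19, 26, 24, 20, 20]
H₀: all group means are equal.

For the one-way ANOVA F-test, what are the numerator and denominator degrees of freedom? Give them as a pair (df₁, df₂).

degrees of freedom = [3, 27]

k = 4 groups, N = 31 total
df = (k−1, N−k) = (4−1, 31−4) = (3, 27)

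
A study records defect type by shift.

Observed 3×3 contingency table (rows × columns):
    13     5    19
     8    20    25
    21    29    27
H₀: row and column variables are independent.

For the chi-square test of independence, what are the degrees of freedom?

degrees of freedom = 4

df = (r−1)(c−1) = (3−1)·(3−1) = 4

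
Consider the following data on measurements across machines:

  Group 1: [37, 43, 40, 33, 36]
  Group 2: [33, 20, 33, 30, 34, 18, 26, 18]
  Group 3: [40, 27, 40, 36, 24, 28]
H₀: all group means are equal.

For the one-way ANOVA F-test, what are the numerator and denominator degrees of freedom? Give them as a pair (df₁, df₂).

degrees of freedom = [2, 16]

k = 3 groups, N = 19 total
df = (k−1, N−k) = (3−1, 19−3) = (2, 16)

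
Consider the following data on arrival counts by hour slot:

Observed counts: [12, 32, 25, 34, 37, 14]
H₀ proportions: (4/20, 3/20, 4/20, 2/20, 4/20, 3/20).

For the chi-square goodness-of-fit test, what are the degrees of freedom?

degrees of freedom = 5

df = k − 1 = 6 − 1 = 5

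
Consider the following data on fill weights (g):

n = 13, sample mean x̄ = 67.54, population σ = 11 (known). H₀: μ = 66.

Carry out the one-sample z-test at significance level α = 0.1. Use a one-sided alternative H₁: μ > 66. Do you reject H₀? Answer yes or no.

SE = σ/√n = 11/√13 = 3.0509
z = (x̄−μ₀)/SE = (67.54−66)/3.0509 = 0.5048
p-value (one-sided, H₁ greater) = 0.30686
At α=0.1: p ≥ α → fail to reject H₀

reject H₀: no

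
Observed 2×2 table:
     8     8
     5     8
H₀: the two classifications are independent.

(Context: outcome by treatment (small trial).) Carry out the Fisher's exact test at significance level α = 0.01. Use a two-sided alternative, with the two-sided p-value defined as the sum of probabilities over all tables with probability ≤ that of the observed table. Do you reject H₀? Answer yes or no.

reject H₀: no

Margins: r₁=16, r₂=13, c₁=13, c₂=16, n=29
p_obs = C(16,8)·C(13,5)/C(29,13); sum pmf over tables with pmf ≤ p_obs
p-value (two-sided) = 0.71073
At α=0.01: p ≥ α → fail to reject H₀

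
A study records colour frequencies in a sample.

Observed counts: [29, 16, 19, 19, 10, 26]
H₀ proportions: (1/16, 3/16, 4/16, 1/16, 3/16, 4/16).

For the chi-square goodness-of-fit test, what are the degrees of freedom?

df = k − 1 = 6 − 1 = 5

degrees of freedom = 5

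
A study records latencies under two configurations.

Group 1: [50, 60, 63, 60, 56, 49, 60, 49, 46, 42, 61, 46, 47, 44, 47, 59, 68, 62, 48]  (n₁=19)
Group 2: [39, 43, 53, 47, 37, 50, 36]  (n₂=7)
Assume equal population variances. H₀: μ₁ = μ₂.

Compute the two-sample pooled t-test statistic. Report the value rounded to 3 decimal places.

x̄₁=53.526, s₁=7.799, n₁=19
x̄₂=43.571, s₂=6.630, n₂=7
s_p² = [18·7.799² + 6·6.630²]/24 = 56.6021
SE = √(s_p²·(1/19+1/7)) = 3.3264
t = (53.526−43.571)/3.3264 = 2.9927
df = 24

test statistic = 2.993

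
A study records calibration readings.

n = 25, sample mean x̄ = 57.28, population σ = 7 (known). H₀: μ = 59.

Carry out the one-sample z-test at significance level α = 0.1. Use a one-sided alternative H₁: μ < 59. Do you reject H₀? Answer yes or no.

SE = σ/√n = 7/√25 = 1.4000
z = (x̄−μ₀)/SE = (57.28−59)/1.4000 = -1.2286
p-value (one-sided, H₁ less) = 0.10962
At α=0.1: p ≥ α → fail to reject H₀

reject H₀: no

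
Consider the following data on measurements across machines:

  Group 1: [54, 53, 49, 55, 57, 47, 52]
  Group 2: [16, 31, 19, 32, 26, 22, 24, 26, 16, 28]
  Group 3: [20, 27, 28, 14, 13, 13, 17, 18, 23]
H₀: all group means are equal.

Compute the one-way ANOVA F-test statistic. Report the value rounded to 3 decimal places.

test statistic = 90.037

Group means [52.43, 24.00, 19.22], grand mean 30.000
SSB = Σnᵢ(x̄ᵢ−x̄)² = 4926.730; SSW = ΣΣ(x−x̄ᵢ)² = 629.270
MSB = 4926.730/2 = 2463.3651; MSW = 629.270/23 = 27.3596
F = MSB/MSW = 90.0367
df = (2, 23)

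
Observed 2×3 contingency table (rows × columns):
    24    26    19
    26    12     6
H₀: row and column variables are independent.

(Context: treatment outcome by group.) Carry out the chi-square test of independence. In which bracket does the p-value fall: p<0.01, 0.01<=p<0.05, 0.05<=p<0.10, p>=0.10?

p-value bracket: 0.01<=p<0.05

Row totals [69, 44], col totals [50, 38, 25], n=113
χ² = (24−30.53)²/30.53 + (26−23.20)²/23.20 + (19−15.27)²/15.27 + (26−19.47)²/19.47 + (12−14.80)²/14.80 + (6−9.73)²/9.73 = 6.7997
df = 2
p-value (upper-tail) = 0.03338
→ bracket: 0.01<=p<0.05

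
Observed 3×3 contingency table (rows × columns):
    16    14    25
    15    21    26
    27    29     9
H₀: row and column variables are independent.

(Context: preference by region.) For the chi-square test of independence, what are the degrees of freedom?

degrees of freedom = 4

df = (r−1)(c−1) = (3−1)·(3−1) = 4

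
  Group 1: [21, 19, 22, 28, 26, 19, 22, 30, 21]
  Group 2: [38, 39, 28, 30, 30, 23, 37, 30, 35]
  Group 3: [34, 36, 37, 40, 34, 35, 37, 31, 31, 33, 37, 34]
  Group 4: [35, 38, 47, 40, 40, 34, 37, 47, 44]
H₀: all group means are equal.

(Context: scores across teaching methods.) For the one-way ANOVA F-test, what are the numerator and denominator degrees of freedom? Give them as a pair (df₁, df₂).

degrees of freedom = [3, 35]

k = 4 groups, N = 39 total
df = (k−1, N−k) = (4−1, 39−4) = (3, 35)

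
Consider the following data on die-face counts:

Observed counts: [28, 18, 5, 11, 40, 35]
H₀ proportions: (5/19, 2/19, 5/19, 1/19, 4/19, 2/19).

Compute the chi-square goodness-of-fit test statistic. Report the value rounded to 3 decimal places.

n = 137; E_i = n·p_i = [36.05, 14.42, 36.05, 7.21, 28.84, 14.42]
χ² = (28−36.05)²/36.05 + (18−14.42)²/14.42 + (5−36.05)²/36.05 + (11−7.21)²/7.21 + (40−28.84)²/28.84 + (35−14.42)²/14.42 = 65.1073
df = 5

test statistic = 65.107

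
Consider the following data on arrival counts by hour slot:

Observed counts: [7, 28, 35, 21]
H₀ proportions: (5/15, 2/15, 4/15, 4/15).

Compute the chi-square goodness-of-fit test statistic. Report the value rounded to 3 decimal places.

test statistic = 43.885

n = 91; E_i = n·p_i = [30.33, 12.13, 24.27, 24.27]
χ² = (7−30.33)²/30.33 + (28−12.13)²/12.13 + (35−24.27)²/24.27 + (21−24.27)²/24.27 = 43.8846
df = 3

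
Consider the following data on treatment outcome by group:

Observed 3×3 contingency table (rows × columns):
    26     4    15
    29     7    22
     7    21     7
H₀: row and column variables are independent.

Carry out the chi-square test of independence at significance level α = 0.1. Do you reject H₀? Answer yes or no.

reject H₀: yes

Row totals [45, 58, 35], col totals [62, 32, 44], n=138
χ² = (26−20.22)²/20.22 + (4−10.43)²/10.43 + (15−14.35)²/14.35 + (29−26.06)²/26.06 + (7−13.45)²/13.45 + (22−18.49)²/18.49 + (7−15.72)²/15.72 + (21−8.12)²/8.12 + (7−11.16)²/11.16 = 36.5862
df = 4
p-value (upper-tail) = 0.00000
At α=0.1: p < α → reject H₀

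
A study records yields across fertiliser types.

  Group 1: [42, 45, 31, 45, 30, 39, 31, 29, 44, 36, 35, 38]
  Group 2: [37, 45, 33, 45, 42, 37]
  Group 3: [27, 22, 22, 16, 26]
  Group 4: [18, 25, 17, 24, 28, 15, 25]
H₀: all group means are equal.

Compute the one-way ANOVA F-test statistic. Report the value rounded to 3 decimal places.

Group means [37.08, 39.83, 22.60, 21.71], grand mean 31.633
SSB = Σnᵢ(x̄ᵢ−x̄)² = 1856.588; SSW = ΣΣ(x−x̄ᵢ)² = 740.379
MSB = 1856.588/3 = 618.8627; MSW = 740.379/26 = 28.4761
F = MSB/MSW = 21.7327
df = (3, 26)

test statistic = 21.733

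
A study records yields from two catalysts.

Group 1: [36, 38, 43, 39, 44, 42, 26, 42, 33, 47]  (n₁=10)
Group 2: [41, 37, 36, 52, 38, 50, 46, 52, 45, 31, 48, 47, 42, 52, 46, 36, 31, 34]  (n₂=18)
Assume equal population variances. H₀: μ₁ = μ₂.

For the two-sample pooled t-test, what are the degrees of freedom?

df = n₁ + n₂ − 2 = 10 + 18 − 2 = 26

degrees of freedom = 26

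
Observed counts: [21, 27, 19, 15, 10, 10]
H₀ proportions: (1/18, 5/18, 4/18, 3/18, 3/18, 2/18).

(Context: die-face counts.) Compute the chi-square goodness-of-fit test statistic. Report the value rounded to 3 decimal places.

test statistic = 45.421

n = 102; E_i = n·p_i = [5.67, 28.33, 22.67, 17.00, 17.00, 11.33]
χ² = (21−5.67)²/5.67 + (27−28.33)²/28.33 + (19−22.67)²/22.67 + (15−17.00)²/17.00 + (10−17.00)²/17.00 + (10−11.33)²/11.33 = 45.4206
df = 5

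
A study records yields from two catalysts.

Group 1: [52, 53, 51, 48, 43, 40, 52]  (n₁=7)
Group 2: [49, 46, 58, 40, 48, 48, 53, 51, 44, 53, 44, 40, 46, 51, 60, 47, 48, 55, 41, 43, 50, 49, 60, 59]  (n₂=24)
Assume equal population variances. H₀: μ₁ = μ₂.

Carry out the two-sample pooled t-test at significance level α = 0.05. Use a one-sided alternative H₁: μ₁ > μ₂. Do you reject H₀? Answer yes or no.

reject H₀: no

x̄₁=48.429, s₁=5.062, n₁=7
x̄₂=49.292, s₂=6.025, n₂=24
s_p² = [6·5.062² + 23·6.025²]/29 = 34.0922
SE = √(s_p²·(1/7+1/24)) = 2.5081
t = (48.429−49.292)/2.5081 = -0.3441
df = 29
p-value (one-sided, H₁ greater) = 0.63338
At α=0.05: p ≥ α → fail to reject H₀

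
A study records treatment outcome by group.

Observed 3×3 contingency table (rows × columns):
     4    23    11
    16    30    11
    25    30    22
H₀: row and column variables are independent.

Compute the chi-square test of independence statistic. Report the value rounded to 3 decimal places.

Row totals [38, 57, 77], col totals [45, 83, 44], n=172
χ² = (4−9.94)²/9.94 + (23−18.34)²/18.34 + (11−9.72)²/9.72 + (16−14.91)²/14.91 + (30−27.51)²/27.51 + (11−14.58)²/14.58 + (25−20.15)²/20.15 + (30−37.16)²/37.16 + (22−19.70)²/19.70 = 8.9078
df = 4

test statistic = 8.908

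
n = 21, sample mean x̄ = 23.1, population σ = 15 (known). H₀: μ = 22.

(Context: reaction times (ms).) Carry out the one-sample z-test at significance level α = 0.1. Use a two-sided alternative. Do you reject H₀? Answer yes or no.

reject H₀: no

SE = σ/√n = 15/√21 = 3.2733
z = (x̄−μ₀)/SE = (23.1−22)/3.2733 = 0.3361
p-value (two-sided) = 0.73683
At α=0.1: p ≥ α → fail to reject H₀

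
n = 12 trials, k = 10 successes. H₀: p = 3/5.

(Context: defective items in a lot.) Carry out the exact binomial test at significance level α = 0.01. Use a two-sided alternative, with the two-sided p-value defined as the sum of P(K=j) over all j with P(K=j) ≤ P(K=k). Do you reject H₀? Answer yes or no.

Exact binomial: n=12, k=10, p₀=3/5=0.6000
P(X=j) = C(n,j)·p₀^j·(1−p₀)^(n−j); p = Σ P(X=j) over j with P(X=j) ≤ P(X=10)
p-value (two-sided) = 0.14075
At α=0.01: p ≥ α → fail to reject H₀

reject H₀: no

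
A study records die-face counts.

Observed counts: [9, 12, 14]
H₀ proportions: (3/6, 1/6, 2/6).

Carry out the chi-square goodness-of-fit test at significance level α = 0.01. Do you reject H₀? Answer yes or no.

reject H₀: yes

n = 35; E_i = n·p_i = [17.50, 5.83, 11.67]
χ² = (9−17.50)²/17.50 + (12−5.83)²/5.83 + (14−11.67)²/11.67 = 11.1143
df = 2
p-value (upper-tail) = 0.00386
At α=0.01: p < α → reject H₀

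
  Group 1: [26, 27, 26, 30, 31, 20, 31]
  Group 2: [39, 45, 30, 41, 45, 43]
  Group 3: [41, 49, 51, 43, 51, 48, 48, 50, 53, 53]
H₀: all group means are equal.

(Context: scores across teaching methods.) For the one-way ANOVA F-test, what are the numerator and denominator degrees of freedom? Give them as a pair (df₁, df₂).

degrees of freedom = [2, 20]

k = 3 groups, N = 23 total
df = (k−1, N−k) = (3−1, 23−3) = (2, 20)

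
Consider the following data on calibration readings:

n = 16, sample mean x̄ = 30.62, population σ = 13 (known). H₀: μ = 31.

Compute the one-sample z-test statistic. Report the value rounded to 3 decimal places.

SE = σ/√n = 13/√16 = 3.2500
z = (x̄−μ₀)/SE = (30.62−31)/3.2500 = -0.1169

test statistic = -0.117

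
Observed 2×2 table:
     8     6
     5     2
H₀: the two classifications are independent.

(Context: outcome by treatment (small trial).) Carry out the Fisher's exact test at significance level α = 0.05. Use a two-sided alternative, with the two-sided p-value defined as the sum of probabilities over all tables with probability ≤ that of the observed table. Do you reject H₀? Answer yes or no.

Margins: r₁=14, r₂=7, c₁=13, c₂=8, n=21
p_obs = C(14,8)·C(7,5)/C(21,13); sum pmf over tables with pmf ≤ p_obs
p-value (two-sided) = 0.65566
At α=0.05: p ≥ α → fail to reject H₀

reject H₀: no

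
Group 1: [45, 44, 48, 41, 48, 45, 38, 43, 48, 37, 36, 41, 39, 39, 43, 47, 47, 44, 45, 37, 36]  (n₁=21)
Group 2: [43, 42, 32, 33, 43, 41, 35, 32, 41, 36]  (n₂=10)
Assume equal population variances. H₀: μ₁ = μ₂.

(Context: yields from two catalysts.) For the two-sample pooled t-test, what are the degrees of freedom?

degrees of freedom = 29

df = n₁ + n₂ − 2 = 21 + 10 − 2 = 29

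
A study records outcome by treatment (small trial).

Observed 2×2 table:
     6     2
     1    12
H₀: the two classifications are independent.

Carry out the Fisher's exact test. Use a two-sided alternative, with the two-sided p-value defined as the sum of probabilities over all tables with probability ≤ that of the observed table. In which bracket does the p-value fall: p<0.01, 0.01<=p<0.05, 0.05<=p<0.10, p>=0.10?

p-value bracket: p<0.01

Margins: r₁=8, r₂=13, c₁=7, c₂=14, n=21
p_obs = C(8,6)·C(13,1)/C(21,7); sum pmf over tables with pmf ≤ p_obs
p-value (two-sided) = 0.00320
→ bracket: p<0.01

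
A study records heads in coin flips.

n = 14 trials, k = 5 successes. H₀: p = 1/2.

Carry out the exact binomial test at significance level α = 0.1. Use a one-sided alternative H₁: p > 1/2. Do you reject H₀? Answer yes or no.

Exact binomial: n=14, k=5, p₀=1/2=0.5000
P(X≥5) from Σ C(n,i)·p₀^i·(1−p₀)^(n−i)
p-value (one-sided, H₁ greater) = 0.91022
At α=0.1: p ≥ α → fail to reject H₀

reject H₀: no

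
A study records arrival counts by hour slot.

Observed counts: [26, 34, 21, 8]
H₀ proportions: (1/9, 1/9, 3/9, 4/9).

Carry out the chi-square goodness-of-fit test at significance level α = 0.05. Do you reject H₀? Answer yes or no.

reject H₀: yes

n = 89; E_i = n·p_i = [9.89, 9.89, 29.67, 39.56]
χ² = (26−9.89)²/9.89 + (34−9.89)²/9.89 + (21−29.67)²/29.67 + (8−39.56)²/39.56 = 112.7416
df = 3
p-value (upper-tail) = 0.00000
At α=0.05: p < α → reject H₀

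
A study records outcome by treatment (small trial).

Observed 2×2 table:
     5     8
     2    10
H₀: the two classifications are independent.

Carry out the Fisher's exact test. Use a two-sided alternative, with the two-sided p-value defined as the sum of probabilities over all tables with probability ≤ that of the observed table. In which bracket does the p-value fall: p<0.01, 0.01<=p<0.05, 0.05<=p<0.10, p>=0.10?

Margins: r₁=13, r₂=12, c₁=7, c₂=18, n=25
p_obs = C(13,5)·C(12,2)/C(25,7); sum pmf over tables with pmf ≤ p_obs
p-value (two-sided) = 0.37826
→ bracket: p>=0.10

p-value bracket: p>=0.10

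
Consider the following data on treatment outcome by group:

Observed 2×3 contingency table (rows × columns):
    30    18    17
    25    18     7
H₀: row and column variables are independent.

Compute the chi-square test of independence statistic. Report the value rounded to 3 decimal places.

Row totals [65, 50], col totals [55, 36, 24], n=115
χ² = (30−31.09)²/31.09 + (18−20.35)²/20.35 + (17−13.57)²/13.57 + (25−23.91)²/23.91 + (18−15.65)²/15.65 + (7−10.43)²/10.43 = 2.7108
df = 2

test statistic = 2.711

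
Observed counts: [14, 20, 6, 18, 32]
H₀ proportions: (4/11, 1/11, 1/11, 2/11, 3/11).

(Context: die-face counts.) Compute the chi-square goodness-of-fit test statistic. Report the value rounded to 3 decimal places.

n = 90; E_i = n·p_i = [32.73, 8.18, 8.18, 16.36, 24.55]
χ² = (14−32.73)²/32.73 + (20−8.18)²/8.18 + (6−8.18)²/8.18 + (18−16.36)²/16.36 + (32−24.55)²/24.55 = 30.7963
df = 4

test statistic = 30.796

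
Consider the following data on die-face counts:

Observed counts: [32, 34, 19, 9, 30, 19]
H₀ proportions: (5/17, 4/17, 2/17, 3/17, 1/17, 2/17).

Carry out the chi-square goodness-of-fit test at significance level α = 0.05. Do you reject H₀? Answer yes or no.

reject H₀: yes

n = 143; E_i = n·p_i = [42.06, 33.65, 16.82, 25.24, 8.41, 16.82]
χ² = (32−42.06)²/42.06 + (34−33.65)²/33.65 + (19−16.82)²/16.82 + (9−25.24)²/25.24 + (30−8.41)²/8.41 + (19−16.82)²/16.82 = 68.8224
df = 5
p-value (upper-tail) = 0.00000
At α=0.05: p < α → reject H₀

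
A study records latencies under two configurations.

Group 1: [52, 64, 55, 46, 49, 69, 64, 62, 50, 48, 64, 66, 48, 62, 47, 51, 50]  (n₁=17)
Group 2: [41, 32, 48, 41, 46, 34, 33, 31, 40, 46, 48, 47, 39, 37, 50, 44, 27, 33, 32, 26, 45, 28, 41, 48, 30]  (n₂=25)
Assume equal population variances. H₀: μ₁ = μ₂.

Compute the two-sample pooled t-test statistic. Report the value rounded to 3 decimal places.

x̄₁=55.706, s₁=7.920, n₁=17
x̄₂=38.680, s₂=7.570, n₂=25
s_p² = [16·7.920² + 24·7.570²]/40 = 59.4742
SE = √(s_p²·(1/17+1/25)) = 2.4243
t = (55.706−38.680)/2.4243 = 7.0229
df = 40

test statistic = 7.023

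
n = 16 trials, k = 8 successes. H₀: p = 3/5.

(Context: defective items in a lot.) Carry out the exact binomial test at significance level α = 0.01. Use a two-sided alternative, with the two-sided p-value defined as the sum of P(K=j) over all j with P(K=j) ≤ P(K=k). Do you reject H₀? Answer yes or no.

Exact binomial: n=16, k=8, p₀=3/5=0.6000
P(X=j) = C(n,j)·p₀^j·(1−p₀)^(n−j); p = Σ P(X=j) over j with P(X=j) ≤ P(X=8)
p-value (two-sided) = 0.45050
At α=0.01: p ≥ α → fail to reject H₀

reject H₀: no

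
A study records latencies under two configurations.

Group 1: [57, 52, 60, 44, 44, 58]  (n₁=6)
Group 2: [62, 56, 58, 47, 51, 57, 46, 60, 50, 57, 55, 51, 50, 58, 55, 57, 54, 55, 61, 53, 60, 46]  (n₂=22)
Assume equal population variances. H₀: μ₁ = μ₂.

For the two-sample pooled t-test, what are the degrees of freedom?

df = n₁ + n₂ − 2 = 6 + 22 − 2 = 26

degrees of freedom = 26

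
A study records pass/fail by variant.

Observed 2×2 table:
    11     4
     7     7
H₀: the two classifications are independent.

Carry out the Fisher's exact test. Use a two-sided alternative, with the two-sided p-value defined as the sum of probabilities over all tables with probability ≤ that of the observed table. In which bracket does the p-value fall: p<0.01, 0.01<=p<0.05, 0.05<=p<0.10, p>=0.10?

Margins: r₁=15, r₂=14, c₁=18, c₂=11, n=29
p_obs = C(15,11)·C(14,7)/C(29,18); sum pmf over tables with pmf ≤ p_obs
p-value (two-sided) = 0.26354
→ bracket: p>=0.10

p-value bracket: p>=0.10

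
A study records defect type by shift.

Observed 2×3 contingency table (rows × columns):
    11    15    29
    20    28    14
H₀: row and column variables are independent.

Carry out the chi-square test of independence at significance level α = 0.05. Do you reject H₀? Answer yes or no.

Row totals [55, 62], col totals [31, 43, 43], n=117
χ² = (11−14.57)²/14.57 + (15−20.21)²/20.21 + (29−20.21)²/20.21 + (20−16.43)²/16.43 + (28−22.79)²/22.79 + (14−22.79)²/22.79 = 11.3977
df = 2
p-value (upper-tail) = 0.00335
At α=0.05: p < α → reject H₀

reject H₀: yes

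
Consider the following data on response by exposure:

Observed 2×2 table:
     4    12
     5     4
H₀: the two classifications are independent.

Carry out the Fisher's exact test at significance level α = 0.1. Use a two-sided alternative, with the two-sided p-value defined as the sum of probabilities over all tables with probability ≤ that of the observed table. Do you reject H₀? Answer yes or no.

Margins: r₁=16, r₂=9, c₁=9, c₂=16, n=25
p_obs = C(16,4)·C(9,5)/C(25,9); sum pmf over tables with pmf ≤ p_obs
p-value (two-sided) = 0.19976
At α=0.1: p ≥ α → fail to reject H₀

reject H₀: no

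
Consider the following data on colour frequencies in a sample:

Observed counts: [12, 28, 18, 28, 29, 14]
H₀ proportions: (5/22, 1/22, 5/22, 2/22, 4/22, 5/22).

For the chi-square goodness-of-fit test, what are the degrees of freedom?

df = k − 1 = 6 − 1 = 5

degrees of freedom = 5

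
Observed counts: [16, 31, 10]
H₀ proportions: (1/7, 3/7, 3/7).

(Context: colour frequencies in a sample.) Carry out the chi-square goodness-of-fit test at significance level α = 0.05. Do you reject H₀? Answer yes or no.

reject H₀: yes

n = 57; E_i = n·p_i = [8.14, 24.43, 24.43]
χ² = (16−8.14)²/8.14 + (31−24.43)²/24.43 + (10−24.43)²/24.43 = 17.8713
df = 2
p-value (upper-tail) = 0.00013
At α=0.05: p < α → reject H₀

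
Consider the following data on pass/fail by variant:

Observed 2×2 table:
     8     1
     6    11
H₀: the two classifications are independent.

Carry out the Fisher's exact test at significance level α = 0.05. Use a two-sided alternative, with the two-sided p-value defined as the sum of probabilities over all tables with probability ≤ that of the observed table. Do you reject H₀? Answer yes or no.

Margins: r₁=9, r₂=17, c₁=14, c₂=12, n=26
p_obs = C(9,8)·C(17,6)/C(26,14); sum pmf over tables with pmf ≤ p_obs
p-value (two-sided) = 0.01446
At α=0.05: p < α → reject H₀

reject H₀: yes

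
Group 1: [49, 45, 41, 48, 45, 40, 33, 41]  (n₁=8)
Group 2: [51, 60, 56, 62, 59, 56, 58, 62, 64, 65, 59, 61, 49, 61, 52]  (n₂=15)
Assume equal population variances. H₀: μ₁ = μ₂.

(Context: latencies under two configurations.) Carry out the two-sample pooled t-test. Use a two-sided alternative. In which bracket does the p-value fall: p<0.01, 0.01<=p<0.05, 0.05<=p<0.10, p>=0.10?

p-value bracket: p<0.01

x̄₁=42.750, s₁=5.148, n₁=8
x̄₂=58.333, s₂=4.731, n₂=15
s_p² = [7·5.148² + 14·4.731²]/21 = 23.7540
SE = √(s_p²·(1/8+1/15)) = 2.1337
t = (42.750−58.333)/2.1337 = -7.3033
df = 21
p-value (two-sided) = 0.00000
→ bracket: p<0.01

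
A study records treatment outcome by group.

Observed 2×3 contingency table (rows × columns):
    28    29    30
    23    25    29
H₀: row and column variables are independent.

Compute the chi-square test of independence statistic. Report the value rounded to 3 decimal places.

Row totals [87, 77], col totals [51, 54, 59], n=164
χ² = (28−27.05)²/27.05 + (29−28.65)²/28.65 + (30−31.30)²/31.30 + (23−23.95)²/23.95 + (25−25.35)²/25.35 + (29−27.70)²/27.70 = 0.1944
df = 2

test statistic = 0.194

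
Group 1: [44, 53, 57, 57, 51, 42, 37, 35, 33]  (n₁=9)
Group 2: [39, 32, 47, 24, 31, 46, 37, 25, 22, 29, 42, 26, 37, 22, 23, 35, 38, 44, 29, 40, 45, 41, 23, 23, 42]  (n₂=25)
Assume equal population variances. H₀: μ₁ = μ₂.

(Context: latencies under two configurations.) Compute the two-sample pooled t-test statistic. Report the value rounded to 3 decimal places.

x̄₁=45.444, s₁=9.382, n₁=9
x̄₂=33.680, s₂=8.572, n₂=25
s_p² = [8·9.382² + 24·8.572²]/32 = 77.1144
SE = √(s_p²·(1/9+1/25)) = 3.4136
t = (45.444−33.680)/3.4136 = 3.4463
df = 32

test statistic = 3.446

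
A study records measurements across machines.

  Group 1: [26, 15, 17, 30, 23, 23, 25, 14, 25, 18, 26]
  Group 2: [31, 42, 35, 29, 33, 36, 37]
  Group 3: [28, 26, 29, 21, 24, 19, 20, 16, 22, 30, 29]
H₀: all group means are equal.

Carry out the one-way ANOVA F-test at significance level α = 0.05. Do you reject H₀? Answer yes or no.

Group means [22.00, 34.71, 24.00], grand mean 25.828
SSB = Σnᵢ(x̄ᵢ−x̄)² = 750.709; SSW = ΣΣ(x−x̄ᵢ)² = 603.429
MSB = 750.709/2 = 375.3547; MSW = 603.429/26 = 23.2088
F = MSB/MSW = 16.1730
df = (2, 26)
p-value (upper-tail) = 0.00003
At α=0.05: p < α → reject H₀

reject H₀: yes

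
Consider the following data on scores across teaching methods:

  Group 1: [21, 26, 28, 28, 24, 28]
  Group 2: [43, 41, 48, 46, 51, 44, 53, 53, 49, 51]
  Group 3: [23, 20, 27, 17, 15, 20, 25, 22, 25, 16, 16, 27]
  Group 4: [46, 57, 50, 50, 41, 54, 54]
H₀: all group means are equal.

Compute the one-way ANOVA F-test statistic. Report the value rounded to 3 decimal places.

test statistic = 106.491

Group means [25.83, 47.90, 21.08, 50.29], grand mean 35.400
SSB = Σnᵢ(x̄ᵢ−x̄)² = 6122.321; SSW = ΣΣ(x−x̄ᵢ)² = 594.079
MSB = 6122.321/3 = 2040.7738; MSW = 594.079/31 = 19.1638
F = MSB/MSW = 106.4909
df = (3, 31)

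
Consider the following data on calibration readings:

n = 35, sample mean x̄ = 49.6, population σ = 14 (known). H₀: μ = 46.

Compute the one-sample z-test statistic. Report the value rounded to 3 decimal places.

SE = σ/√n = 14/√35 = 2.3664
z = (x̄−μ₀)/SE = (49.6−46)/2.3664 = 1.5213

test statistic = 1.521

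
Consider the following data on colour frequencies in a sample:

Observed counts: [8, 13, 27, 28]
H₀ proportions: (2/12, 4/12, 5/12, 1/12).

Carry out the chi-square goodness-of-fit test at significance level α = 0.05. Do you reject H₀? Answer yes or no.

reject H₀: yes

n = 76; E_i = n·p_i = [12.67, 25.33, 31.67, 6.33]
χ² = (8−12.67)²/12.67 + (13−25.33)²/25.33 + (27−31.67)²/31.67 + (28−6.33)²/6.33 = 82.5342
df = 3
p-value (upper-tail) = 0.00000
At α=0.05: p < α → reject H₀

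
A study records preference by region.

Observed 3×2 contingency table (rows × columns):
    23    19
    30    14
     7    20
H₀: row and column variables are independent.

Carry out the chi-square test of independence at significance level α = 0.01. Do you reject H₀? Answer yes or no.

reject H₀: yes

Row totals [42, 44, 27], col totals [60, 53], n=113
χ² = (23−22.30)²/22.30 + (19−19.70)²/19.70 + (30−23.36)²/23.36 + (14−20.64)²/20.64 + (7−14.34)²/14.34 + (20−12.66)²/12.66 = 12.0711
df = 2
p-value (upper-tail) = 0.00239
At α=0.01: p < α → reject H₀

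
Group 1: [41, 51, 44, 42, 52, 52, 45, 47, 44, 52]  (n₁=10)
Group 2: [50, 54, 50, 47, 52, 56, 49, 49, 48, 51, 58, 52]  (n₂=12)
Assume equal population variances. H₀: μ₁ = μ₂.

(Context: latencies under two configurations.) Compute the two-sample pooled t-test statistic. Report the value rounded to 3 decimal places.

x̄₁=47.000, s₁=4.397, n₁=10
x̄₂=51.333, s₂=3.284, n₂=12
s_p² = [9·4.397² + 11·3.284²]/20 = 14.6333
SE = √(s_p²·(1/10+1/12)) = 1.6379
t = (47.000−51.333)/1.6379 = -2.6456
df = 20

test statistic = -2.646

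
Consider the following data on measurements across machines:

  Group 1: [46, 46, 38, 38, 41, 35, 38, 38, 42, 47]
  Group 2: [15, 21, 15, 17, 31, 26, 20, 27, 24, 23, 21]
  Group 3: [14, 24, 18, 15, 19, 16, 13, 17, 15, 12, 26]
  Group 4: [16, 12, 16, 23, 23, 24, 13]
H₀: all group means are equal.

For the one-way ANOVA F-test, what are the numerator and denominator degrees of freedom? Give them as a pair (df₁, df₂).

degrees of freedom = [3, 35]

k = 4 groups, N = 39 total
df = (k−1, N−k) = (4−1, 39−4) = (3, 35)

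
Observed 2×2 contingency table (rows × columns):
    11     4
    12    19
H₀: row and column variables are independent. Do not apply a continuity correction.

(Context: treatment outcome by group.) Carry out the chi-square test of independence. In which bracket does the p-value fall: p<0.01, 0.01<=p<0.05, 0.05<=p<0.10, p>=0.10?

p-value bracket: 0.01<=p<0.05

Row totals [15, 31], col totals [23, 23], n=46
χ² = (11−7.50)²/7.50 + (4−7.50)²/7.50 + (12−15.50)²/15.50 + (19−15.50)²/15.50 = 4.8473
df = 1
p-value (upper-tail) = 0.02769
→ bracket: 0.01<=p<0.05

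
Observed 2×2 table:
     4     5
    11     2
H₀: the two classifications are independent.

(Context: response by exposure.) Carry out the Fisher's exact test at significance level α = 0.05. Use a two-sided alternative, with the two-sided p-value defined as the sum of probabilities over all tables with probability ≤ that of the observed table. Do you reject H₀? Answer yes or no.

reject H₀: no

Margins: r₁=9, r₂=13, c₁=15, c₂=7, n=22
p_obs = C(9,4)·C(13,11)/C(22,15); sum pmf over tables with pmf ≤ p_obs
p-value (two-sided) = 0.07430
At α=0.05: p ≥ α → fail to reject H₀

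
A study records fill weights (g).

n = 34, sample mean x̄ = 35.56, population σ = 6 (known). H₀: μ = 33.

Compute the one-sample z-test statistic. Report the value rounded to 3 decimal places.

test statistic = 2.488

SE = σ/√n = 6/√34 = 1.0290
z = (x̄−μ₀)/SE = (35.56−33)/1.0290 = 2.4879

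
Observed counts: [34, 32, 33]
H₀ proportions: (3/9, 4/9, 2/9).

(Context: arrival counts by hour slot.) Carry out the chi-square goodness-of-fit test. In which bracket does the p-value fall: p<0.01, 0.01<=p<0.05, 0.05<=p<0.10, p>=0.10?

n = 99; E_i = n·p_i = [33.00, 44.00, 22.00]
χ² = (34−33.00)²/33.00 + (32−44.00)²/44.00 + (33−22.00)²/22.00 = 8.8030
df = 2
p-value (upper-tail) = 0.01226
→ bracket: 0.01<=p<0.05

p-value bracket: 0.01<=p<0.05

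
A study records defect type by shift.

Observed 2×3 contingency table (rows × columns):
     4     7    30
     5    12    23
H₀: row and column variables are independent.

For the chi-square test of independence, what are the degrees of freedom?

df = (r−1)(c−1) = (2−1)·(3−1) = 2

degrees of freedom = 2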